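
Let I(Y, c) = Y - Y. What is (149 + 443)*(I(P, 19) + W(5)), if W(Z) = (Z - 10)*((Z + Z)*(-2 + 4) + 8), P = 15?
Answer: -82880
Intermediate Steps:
I(Y, c) = 0
W(Z) = (-10 + Z)*(8 + 4*Z) (W(Z) = (-10 + Z)*((2*Z)*2 + 8) = (-10 + Z)*(4*Z + 8) = (-10 + Z)*(8 + 4*Z))
(149 + 443)*(I(P, 19) + W(5)) = (149 + 443)*(0 + (-80 - 32*5 + 4*5²)) = 592*(0 + (-80 - 160 + 4*25)) = 592*(0 + (-80 - 160 + 100)) = 592*(0 - 140) = 592*(-140) = -82880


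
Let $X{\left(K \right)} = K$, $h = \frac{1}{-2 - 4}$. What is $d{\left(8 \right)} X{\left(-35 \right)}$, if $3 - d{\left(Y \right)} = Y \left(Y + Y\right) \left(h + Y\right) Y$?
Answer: $\frac{841925}{3} \approx 2.8064 \cdot 10^{5}$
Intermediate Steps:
$h = - \frac{1}{6}$ ($h = \frac{1}{-6} = - \frac{1}{6} \approx -0.16667$)
$d{\left(Y \right)} = 3 - 2 Y^{3} \left(- \frac{1}{6} + Y\right)$ ($d{\left(Y \right)} = 3 - Y \left(Y + Y\right) \left(- \frac{1}{6} + Y\right) Y = 3 - Y 2 Y \left(- \frac{1}{6} + Y\right) Y = 3 - 2 Y^{2} \left(- \frac{1}{6} + Y\right) Y = 3 - 2 Y^{3} \left(- \frac{1}{6} + Y\right)$)
$d{\left(8 \right)} X{\left(-35 \right)} = \left(3 - 2 \cdot 8^{4} + \frac{8^{3}}{3}\right) \left(-35\right) = \left(3 - 8192 + \frac{1}{3} \cdot 512\right) \left(-35\right) = \left(3 - 8192 + \frac{512}{3}\right) \left(-35\right) = \left(- \frac{24055}{3}\right) \left(-35\right) = \frac{841925}{3}$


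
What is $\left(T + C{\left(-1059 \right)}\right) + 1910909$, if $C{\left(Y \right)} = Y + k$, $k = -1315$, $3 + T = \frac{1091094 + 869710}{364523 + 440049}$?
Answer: $\frac{383888342277}{201143} \approx 1.9085 \cdot 10^{6}$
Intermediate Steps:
$T = - \frac{113228}{201143}$ ($T = -3 + \frac{1091094 + 869710}{364523 + 440049} = -3 + \frac{1960804}{804572} = -3 + 1960804 \cdot \frac{1}{804572} = -3 + \frac{490201}{201143} = - \frac{113228}{201143} \approx -0.56292$)
$C{\left(Y \right)} = -1315 + Y$ ($C{\left(Y \right)} = Y - 1315 = -1315 + Y$)
$\left(T + C{\left(-1059 \right)}\right) + 1910909 = \left(- \frac{113228}{201143} - 2374\right) + 1910909 = - \frac{477626710}{201143} + 1910909 = \frac{383888342277}{201143}$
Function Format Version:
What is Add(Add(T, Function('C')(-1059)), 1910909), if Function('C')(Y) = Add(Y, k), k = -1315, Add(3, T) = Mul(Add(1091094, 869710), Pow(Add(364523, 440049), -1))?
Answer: Rational(383888342277, 201143) ≈ 1.9085e+6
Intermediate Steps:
T = Rational(-113228, 201143) (T = Add(-3, Mul(Add(1091094, 869710), Pow(Add(364523, 440049), -1))) = Add(-3, Mul(1960804, Pow(804572, -1))) = Add(-3, Mul(1960804, Rational(1, 804572))) = Add(-3, Rational(490201, 201143)) = Rational(-113228, 201143) ≈ -0.56292)
Function('C')(Y) = Add(-1315, Y) (Function('C')(Y) = Add(Y, -1315) = Add(-1315, Y))
Add(Add(T, Function('C')(-1059)), 1910909) = Add(Add(Rational(-113228, 201143), Add(-1315, -1059)), 1910909) = Add(Add(Rational(-113228, 201143), -2374), 1910909) = Add(Rational(-477626710, 201143), 1910909) = Rational(383888342277, 201143)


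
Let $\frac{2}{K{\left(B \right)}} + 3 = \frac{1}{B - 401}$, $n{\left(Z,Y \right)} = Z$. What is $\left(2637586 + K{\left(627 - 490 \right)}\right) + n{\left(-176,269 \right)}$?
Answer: $\frac{2091465602}{793} \approx 2.6374 \cdot 10^{6}$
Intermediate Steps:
$K{\left(B \right)} = \frac{2}{-3 + \frac{1}{-401 + B}}$ ($K{\left(B \right)} = \frac{2}{-3 + \frac{1}{B - 401}} = \frac{2}{-3 + \frac{1}{-401 + B}}$)
$\left(2637586 + K{\left(627 - 490 \right)}\right) + n{\left(-176,269 \right)} = \left(2637586 + \frac{2 \left(401 - \left(627 - 490\right)\right)}{-1204 + 3 \left(627 - 490\right)}\right) - 176 = \left(2637586 + \frac{2 \left(401 - 137\right)}{-1204 + 3 \cdot 137}\right) - 176 = \left(2637586 + \frac{2 \left(401 - 137\right)}{-1204 + 411}\right) - 176 = \left(2637586 + 2 \frac{1}{-793} \cdot 264\right) - 176 = \left(2637586 + 2 \left(- \frac{1}{793}\right) 264\right) - 176 = \left(2637586 - \frac{528}{793}\right) - 176 = \frac{2091605170}{793} - 176 = \frac{2091465602}{793}$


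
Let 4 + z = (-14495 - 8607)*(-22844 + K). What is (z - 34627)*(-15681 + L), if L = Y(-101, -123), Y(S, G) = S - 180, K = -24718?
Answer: -17538130865666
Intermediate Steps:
Y(S, G) = -180 + S
z = 1098777320 (z = -4 + (-14495 - 8607)*(-22844 - 24718) = -4 - 23102*(-47562) = -4 + 1098777324 = 1098777320)
L = -281 (L = -180 - 101 = -281)
(z - 34627)*(-15681 + L) = (1098777320 - 34627)*(-15681 - 281) = 1098742693*(-15962) = -17538130865666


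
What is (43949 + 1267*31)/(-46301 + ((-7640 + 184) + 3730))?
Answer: -83226/50027 ≈ -1.6636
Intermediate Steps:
(43949 + 1267*31)/(-46301 + ((-7640 + 184) + 3730)) = (43949 + 39277)/(-46301 + (-7456 + 3730)) = 83226/(-46301 - 3726) = 83226/(-50027) = 83226*(-1/50027) = -83226/50027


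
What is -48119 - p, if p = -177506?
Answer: 129387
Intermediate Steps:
-48119 - p = -48119 - 1*(-177506) = -48119 + 177506 = 129387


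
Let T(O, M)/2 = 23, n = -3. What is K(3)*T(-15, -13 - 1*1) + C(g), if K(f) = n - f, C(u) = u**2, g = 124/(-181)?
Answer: -9026660/32761 ≈ -275.53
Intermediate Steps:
T(O, M) = 46 (T(O, M) = 2*23 = 46)
g = -124/181 (g = 124*(-1/181) = -124/181 ≈ -0.68508)
K(f) = -3 - f
K(3)*T(-15, -13 - 1*1) + C(g) = (-3 - 1*3)*46 + (-124/181)**2 = (-3 - 3)*46 + 15376/32761 = -6*46 + 15376/32761 = -276 + 15376/32761 = -9026660/32761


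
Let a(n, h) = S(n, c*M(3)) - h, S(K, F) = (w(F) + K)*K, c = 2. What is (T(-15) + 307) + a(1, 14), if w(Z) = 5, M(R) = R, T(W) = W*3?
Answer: 254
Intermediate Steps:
T(W) = 3*W
S(K, F) = K*(5 + K) (S(K, F) = (5 + K)*K = K*(5 + K))
a(n, h) = -h + n*(5 + n) (a(n, h) = n*(5 + n) - h = -h + n*(5 + n))
(T(-15) + 307) + a(1, 14) = (3*(-15) + 307) + (-1*14 + 1*(5 + 1)) = (-45 + 307) + (-14 + 1*6) = 262 + (-14 + 6) = 262 - 8 = 254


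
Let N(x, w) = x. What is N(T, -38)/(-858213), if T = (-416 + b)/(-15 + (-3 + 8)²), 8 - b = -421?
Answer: -13/8582130 ≈ -1.5148e-6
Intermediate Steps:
b = 429 (b = 8 - 1*(-421) = 8 + 421 = 429)
T = 13/10 (T = (-416 + 429)/(-15 + (-3 + 8)²) = 13/(-15 + 5²) = 13/(-15 + 25) = 13/10 ≈ 1.3000)
N(T, -38)/(-858213) = (13/10)/(-858213) = (13/10)*(-1/858213) = -13/8582130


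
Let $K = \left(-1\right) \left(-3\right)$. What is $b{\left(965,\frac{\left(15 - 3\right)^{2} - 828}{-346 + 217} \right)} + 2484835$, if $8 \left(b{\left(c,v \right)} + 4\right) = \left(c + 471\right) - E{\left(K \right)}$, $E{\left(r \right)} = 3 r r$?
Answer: $\frac{19880057}{8} \approx 2.485 \cdot 10^{6}$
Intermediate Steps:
$K = 3$
$E{\left(r \right)} = 3 r^{2}$
$b{\left(c,v \right)} = \frac{103}{2} + \frac{c}{8}$ ($b{\left(c,v \right)} = -4 + \frac{\left(c + 471\right) - 3 \cdot 3^{2}}{8} = -4 + \frac{\left(471 + c\right) - 3 \cdot 9}{8} = -4 + \frac{\left(471 + c\right) - 27}{8} = -4 + \frac{444 + c}{8} = -4 + \left(\frac{111}{2} + \frac{c}{8}\right) = \frac{103}{2} + \frac{c}{8}$)
$b{\left(965,\frac{\left(15 - 3\right)^{2} - 828}{-346 + 217} \right)} + 2484835 = \left(\frac{103}{2} + \frac{1}{8} \cdot 965\right) + 2484835 = \left(\frac{103}{2} + \frac{965}{8}\right) + 2484835 = \frac{1377}{8} + 2484835 = \frac{19880057}{8}$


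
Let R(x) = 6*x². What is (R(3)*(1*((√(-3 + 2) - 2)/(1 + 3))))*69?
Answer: -1863 + 1863*I/2 ≈ -1863.0 + 931.5*I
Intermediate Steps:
(R(3)*(1*((√(-3 + 2) - 2)/(1 + 3))))*69 = ((6*3²)*(1*((√(-3 + 2) - 2)/(1 + 3))))*69 = ((6*9)*(1*((√(-1) - 2)/4)))*69 = (54*(1*((I - 2)*(¼))))*69 = (54*(1*((-2 + I)*(¼))))*69 = (54*(1*(-½ + I/4)))*69 = (54*(-½ + I/4))*69 = (-27 + 27*I/2)*69 = -1863 + 1863*I/2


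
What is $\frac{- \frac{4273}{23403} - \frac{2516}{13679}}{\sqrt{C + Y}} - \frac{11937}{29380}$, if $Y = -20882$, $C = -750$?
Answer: $- \frac{11937}{29380} + \frac{117332315 i \sqrt{2}}{66586964496} \approx -0.4063 + 0.002492 i$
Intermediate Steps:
$\frac{- \frac{4273}{23403} - \frac{2516}{13679}}{\sqrt{C + Y}} - \frac{11937}{29380} = \frac{- \frac{4273}{23403} - \frac{2516}{13679}}{\sqrt{-750 - 20882}} - \frac{11937}{29380} = \frac{\left(-4273\right) \frac{1}{23403} - \frac{2516}{13679}}{\sqrt{-21632}} - \frac{11937}{29380} = \frac{- \frac{4273}{23403} - \frac{2516}{13679}}{104 i \sqrt{2}} - \frac{11937}{29380} = - \frac{117332315 \left(- \frac{i \sqrt{2}}{208}\right)}{320129637} - \frac{11937}{29380} = \frac{117332315 i \sqrt{2}}{66586964496} - \frac{11937}{29380} = - \frac{11937}{29380} + \frac{117332315 i \sqrt{2}}{66586964496}$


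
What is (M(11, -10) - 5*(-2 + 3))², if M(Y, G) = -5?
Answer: 100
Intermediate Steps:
(M(11, -10) - 5*(-2 + 3))² = (-5 - 5*(-2 + 3))² = (-5 - 5*1)² = (-5 - 5)² = (-10)² = 100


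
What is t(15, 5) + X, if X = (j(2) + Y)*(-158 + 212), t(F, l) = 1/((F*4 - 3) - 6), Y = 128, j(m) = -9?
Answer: 327727/51 ≈ 6426.0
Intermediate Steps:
t(F, l) = 1/(-9 + 4*F) (t(F, l) = 1/((4*F - 3) - 6) = 1/((-3 + 4*F) - 6) = 1/(-9 + 4*F))
X = 6426 (X = (-9 + 128)*(-158 + 212) = 119*54 = 6426)
t(15, 5) + X = 1/(-9 + 4*15) + 6426 = 1/(-9 + 60) + 6426 = 1/51 + 6426 = 327727/51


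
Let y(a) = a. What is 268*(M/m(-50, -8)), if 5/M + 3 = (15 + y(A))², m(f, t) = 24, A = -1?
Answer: 335/1158 ≈ 0.28929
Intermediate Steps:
M = 5/193 (M = 5/(-3 + (15 - 1)²) = 5/(-3 + 14²) = 5/(-3 + 196) = 5/193 ≈ 0.025907)
268*(M/m(-50, -8)) = 268*((5/193)/24) = 268*((5/193)*(1/24)) = 268*(5/4632) = 335/1158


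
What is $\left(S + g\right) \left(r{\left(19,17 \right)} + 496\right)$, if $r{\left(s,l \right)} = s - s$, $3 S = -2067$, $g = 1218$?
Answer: $262384$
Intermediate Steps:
$S = -689$ ($S = \frac{1}{3} \left(-2067\right) = -689$)
$r{\left(s,l \right)} = 0$
$\left(S + g\right) \left(r{\left(19,17 \right)} + 496\right) = \left(-689 + 1218\right) \left(0 + 496\right) = 529 \cdot 496 = 262384$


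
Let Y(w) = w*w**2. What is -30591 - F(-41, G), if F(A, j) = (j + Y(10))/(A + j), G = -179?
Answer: -6729199/220 ≈ -30587.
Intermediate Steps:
Y(w) = w**3
F(A, j) = (1000 + j)/(A + j) (F(A, j) = (j + 10**3)/(A + j) = (j + 1000)/(A + j) = (1000 + j)/(A + j))
-30591 - F(-41, G) = -30591 - (1000 - 179)/(-41 - 179) = -30591 - 821/(-220) = -30591 - (-1)*821/220 = -30591 - 1*(-821/220) = -30591 + 821/220 = -6729199/220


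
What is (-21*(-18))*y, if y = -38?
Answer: -14364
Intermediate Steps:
(-21*(-18))*y = -21*(-18)*(-38) = 378*(-38) = -14364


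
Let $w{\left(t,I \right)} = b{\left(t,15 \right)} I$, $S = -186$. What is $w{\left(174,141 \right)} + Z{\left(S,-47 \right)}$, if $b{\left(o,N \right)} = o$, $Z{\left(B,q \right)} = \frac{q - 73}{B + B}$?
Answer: $\frac{760564}{31} \approx 24534.0$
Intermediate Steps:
$Z{\left(B,q \right)} = \frac{-73 + q}{2 B}$
$w{\left(t,I \right)} = I t$ ($w{\left(t,I \right)} = t I = I t$)
$w{\left(174,141 \right)} + Z{\left(S,-47 \right)} = 141 \cdot 174 + \frac{-73 - 47}{2 \left(-186\right)} = 24534 + \frac{1}{2} \left(- \frac{1}{186}\right) \left(-120\right) = 24534 + \frac{10}{31} = \frac{760564}{31}$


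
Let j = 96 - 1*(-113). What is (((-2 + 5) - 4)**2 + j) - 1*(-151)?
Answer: 361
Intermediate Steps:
j = 209 (j = 96 + 113 = 209)
(((-2 + 5) - 4)**2 + j) - 1*(-151) = (((-2 + 5) - 4)**2 + 209) - 1*(-151) = ((3 - 4)**2 + 209) + 151 = ((-1)**2 + 209) + 151 = (1 + 209) + 151 = 210 + 151 = 361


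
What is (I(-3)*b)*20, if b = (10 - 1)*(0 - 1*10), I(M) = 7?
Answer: -12600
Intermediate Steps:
b = -90 (b = 9*(0 - 10) = 9*(-10) = -90)
(I(-3)*b)*20 = (7*(-90))*20 = -630*20 = -12600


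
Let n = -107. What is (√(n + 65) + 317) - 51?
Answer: 266 + I*√42 ≈ 266.0 + 6.4807*I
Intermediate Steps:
(√(n + 65) + 317) - 51 = (√(-107 + 65) + 317) - 51 = (√(-42) + 317) - 51 = (I*√42 + 317) - 51 = (317 + I*√42) - 51 = 266 + I*√42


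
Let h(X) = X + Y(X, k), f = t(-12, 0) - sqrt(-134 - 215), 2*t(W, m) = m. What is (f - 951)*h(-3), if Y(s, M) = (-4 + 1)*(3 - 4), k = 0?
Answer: 0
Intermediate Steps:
t(W, m) = m/2
Y(s, M) = 3 (Y(s, M) = -3*(-1) = 3)
f = -I*sqrt(349) (f = (1/2)*0 - sqrt(-134 - 215) = 0 - sqrt(-349) = 0 - I*sqrt(349) = -I*sqrt(349) ≈ -18.682*I)
h(X) = 3 + X (h(X) = X + 3 = 3 + X)
(f - 951)*h(-3) = (-I*sqrt(349) - 951)*(3 - 3) = (-951 - I*sqrt(349))*0 = 0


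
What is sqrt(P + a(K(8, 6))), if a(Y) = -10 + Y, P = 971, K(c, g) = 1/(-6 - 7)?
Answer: 6*sqrt(4511)/13 ≈ 30.999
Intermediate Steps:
K(c, g) = -1/13 (K(c, g) = 1/(-13) = -1/13)
sqrt(P + a(K(8, 6))) = sqrt(971 + (-10 - 1/13)) = sqrt(971 - 131/13) = sqrt(12492/13) = 6*sqrt(4511)/13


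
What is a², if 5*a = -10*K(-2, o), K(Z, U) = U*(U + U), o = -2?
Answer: 256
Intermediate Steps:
K(Z, U) = 2*U² (K(Z, U) = U*(2*U) = 2*U²)
a = -16 (a = (-20*(-2)²)/5 = (-20*4)/5 = (-10*8)/5 = (⅕)*(-80) = -16)
a² = (-16)² = 256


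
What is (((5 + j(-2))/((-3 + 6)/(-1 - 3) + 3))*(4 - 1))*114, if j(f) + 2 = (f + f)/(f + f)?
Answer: 608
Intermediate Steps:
j(f) = -1 (j(f) = -2 + (f + f)/(f + f) = -2 + (2*f)/((2*f)) = -2 + (2*f)*(1/(2*f)) = -2 + 1 = -1)
(((5 + j(-2))/((-3 + 6)/(-1 - 3) + 3))*(4 - 1))*114 = (((5 - 1)/((-3 + 6)/(-1 - 3) + 3))*(4 - 1))*114 = ((4/(3/(-4) + 3))*3)*114 = ((4/(3*(-¼) + 3))*3)*114 = ((4/(-¾ + 3))*3)*114 = ((4/(9/4))*3)*114 = ((4*(4/9))*3)*114 = ((16/9)*3)*114 = (16/3)*114 = 608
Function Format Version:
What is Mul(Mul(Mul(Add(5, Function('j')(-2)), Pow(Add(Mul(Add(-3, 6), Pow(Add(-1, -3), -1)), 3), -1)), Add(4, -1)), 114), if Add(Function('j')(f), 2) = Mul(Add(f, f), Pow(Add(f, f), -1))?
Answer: 608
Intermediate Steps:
Function('j')(f) = -1 (Function('j')(f) = Add(-2, Mul(Add(f, f), Pow(Add(f, f), -1))) = Add(-2, Mul(Mul(2, f), Pow(Mul(2, f), -1))) = Add(-2, Mul(Mul(2, f), Mul(Rational(1, 2), Pow(f, -1)))) = Add(-2, 1) = -1)
Mul(Mul(Mul(Add(5, Function('j')(-2)), Pow(Add(Mul(Add(-3, 6), Pow(Add(-1, -3), -1)), 3), -1)), Add(4, -1)), 114) = Mul(Mul(Mul(Add(5, -1), Pow(Add(Mul(Add(-3, 6), Pow(Add(-1, -3), -1)), 3), -1)), Add(4, -1)), 114) = Mul(Mul(Mul(4, Pow(Add(Mul(3, Pow(-4, -1)), 3), -1)), 3), 114) = Mul(Mul(Mul(4, Pow(Add(Mul(3, Rational(-1, 4)), 3), -1)), 3), 114) = Mul(Mul(Mul(4, Pow(Add(Rational(-3, 4), 3), -1)), 3), 114) = Mul(Mul(Mul(4, Pow(Rational(9, 4), -1)), 3), 114) = Mul(Mul(Mul(4, Rational(4, 9)), 3), 114) = Mul(Mul(Rational(16, 9), 3), 114) = Mul(Rational(16, 3), 114) = 608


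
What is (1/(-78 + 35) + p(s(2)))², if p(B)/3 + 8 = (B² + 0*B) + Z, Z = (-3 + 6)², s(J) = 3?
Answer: 1661521/1849 ≈ 898.61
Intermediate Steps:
Z = 9 (Z = 3² = 9)
p(B) = 3 + 3*B² (p(B) = -24 + 3*((B² + 0*B) + 9) = -24 + 3*((B² + 0) + 9) = -24 + 3*(B² + 9) = -24 + 3*(9 + B²) = -24 + (27 + 3*B²) = 3 + 3*B²)
(1/(-78 + 35) + p(s(2)))² = (1/(-78 + 35) + (3 + 3*3²))² = (1/(-43) + (3 + 3*9))² = (-1/43 + (3 + 27))² = (-1/43 + 30)² = (1289/43)² = 1661521/1849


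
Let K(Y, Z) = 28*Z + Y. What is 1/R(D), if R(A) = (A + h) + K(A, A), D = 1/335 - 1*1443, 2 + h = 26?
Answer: -67/2898816 ≈ -2.3113e-5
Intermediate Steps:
h = 24 (h = -2 + 26 = 24)
D = -483404/335 (D = 1/335 - 1443 = -483404/335 ≈ -1443.0)
K(Y, Z) = Y + 28*Z
R(A) = 24 + 30*A (R(A) = (A + 24) + (A + 28*A) = (24 + A) + 29*A = 24 + 30*A)
1/R(D) = 1/(24 + 30*(-483404/335)) = 1/(24 - 2900424/67) = 1/(-2898816/67) = -67/2898816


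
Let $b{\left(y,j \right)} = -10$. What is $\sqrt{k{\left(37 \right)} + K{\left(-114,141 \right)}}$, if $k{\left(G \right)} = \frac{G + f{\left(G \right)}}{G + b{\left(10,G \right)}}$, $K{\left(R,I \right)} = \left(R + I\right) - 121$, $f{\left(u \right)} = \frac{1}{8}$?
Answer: $\frac{i \sqrt{1482}}{4} \approx 9.6242 i$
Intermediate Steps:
$f{\left(u \right)} = \frac{1}{8}$
$K{\left(R,I \right)} = -121 + I + R$ ($K{\left(R,I \right)} = \left(I + R\right) - 121 = -121 + I + R$)
$k{\left(G \right)} = \frac{\frac{1}{8} + G}{-10 + G}$ ($k{\left(G \right)} = \frac{G + \frac{1}{8}}{G - 10} = \frac{\frac{1}{8} + G}{-10 + G}$)
$\sqrt{k{\left(37 \right)} + K{\left(-114,141 \right)}} = \sqrt{\frac{\frac{1}{8} + 37}{-10 + 37} - 94} = \sqrt{\frac{1}{27} \cdot \frac{297}{8} - 94} = \sqrt{\frac{11}{8} - 94} = \sqrt{- \frac{741}{8}} = \frac{i \sqrt{1482}}{4}$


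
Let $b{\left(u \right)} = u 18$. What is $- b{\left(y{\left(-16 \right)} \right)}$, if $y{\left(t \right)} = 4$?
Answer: $-72$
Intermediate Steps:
$b{\left(u \right)} = 18 u$
$- b{\left(y{\left(-16 \right)} \right)} = - 18 \cdot 4 = \left(-1\right) 72 = -72$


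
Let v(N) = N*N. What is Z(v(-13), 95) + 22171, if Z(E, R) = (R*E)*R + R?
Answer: 1547491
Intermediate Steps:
v(N) = N²
Z(E, R) = R + E*R² (Z(E, R) = (E*R)*R + R = E*R² + R = R + E*R²)
Z(v(-13), 95) + 22171 = 95*(1 + (-13)²*95) + 22171 = 95*(1 + 169*95) + 22171 = 95*(1 + 16055) + 22171 = 95*16056 + 22171 = 1525320 + 22171 = 1547491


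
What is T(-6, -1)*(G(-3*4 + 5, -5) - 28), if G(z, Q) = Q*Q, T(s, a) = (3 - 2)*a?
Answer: 3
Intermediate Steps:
T(s, a) = a (T(s, a) = 1*a = a)
G(z, Q) = Q**2
T(-6, -1)*(G(-3*4 + 5, -5) - 28) = -((-5)**2 - 28) = -(25 - 28) = -1*(-3) = 3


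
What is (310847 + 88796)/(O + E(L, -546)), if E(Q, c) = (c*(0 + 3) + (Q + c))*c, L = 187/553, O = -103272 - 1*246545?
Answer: 31571797/66554527 ≈ 0.47437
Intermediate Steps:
O = -349817 (O = -103272 - 246545 = -349817)
L = 187/553 (L = 187*(1/553) = 187/553 ≈ 0.33816)
E(Q, c) = c*(Q + 4*c) (E(Q, c) = (c*3 + (Q + c))*c = (3*c + (Q + c))*c = (Q + 4*c)*c = c*(Q + 4*c))
(310847 + 88796)/(O + E(L, -546)) = (310847 + 88796)/(-349817 - 546*(187/553 + 4*(-546))) = 399643/(-349817 - 546*(187/553 - 2184)) = 399643/(-349817 - 546*(-1207565/553)) = 399643/(-349817 + 94190070/79) = 399643/(66554527/79) = 399643*(79/66554527) = 31571797/66554527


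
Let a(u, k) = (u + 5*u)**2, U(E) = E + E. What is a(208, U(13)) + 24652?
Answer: 1582156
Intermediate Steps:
U(E) = 2*E
a(u, k) = 36*u**2 (a(u, k) = (6*u)**2 = 36*u**2)
a(208, U(13)) + 24652 = 36*208**2 + 24652 = 36*43264 + 24652 = 1557504 + 24652 = 1582156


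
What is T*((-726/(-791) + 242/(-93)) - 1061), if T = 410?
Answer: -32051441270/73563 ≈ -4.3570e+5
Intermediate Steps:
T*((-726/(-791) + 242/(-93)) - 1061) = 410*((-726/(-791) + 242/(-93)) - 1061) = 410*((-726*(-1/791) + 242*(-1/93)) - 1061) = 410*((726/791 - 242/93) - 1061) = 410*(-123904/73563 - 1061) = 410*(-78174247/73563) = -32051441270/73563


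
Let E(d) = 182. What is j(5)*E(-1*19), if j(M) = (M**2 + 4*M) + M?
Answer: 9100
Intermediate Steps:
j(M) = M**2 + 5*M
j(5)*E(-1*19) = (5*(5 + 5))*182 = (5*10)*182 = 50*182 = 9100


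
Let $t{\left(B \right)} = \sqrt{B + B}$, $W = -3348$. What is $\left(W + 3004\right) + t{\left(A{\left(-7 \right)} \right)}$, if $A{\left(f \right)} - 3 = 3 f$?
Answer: $-344 + 6 i \approx -344.0 + 6.0 i$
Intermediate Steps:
$A{\left(f \right)} = 3 + 3 f$
$t{\left(B \right)} = \sqrt{2} \sqrt{B}$ ($t{\left(B \right)} = \sqrt{2 B} = \sqrt{2} \sqrt{B}$)
$\left(W + 3004\right) + t{\left(A{\left(-7 \right)} \right)} = \left(-3348 + 3004\right) + \sqrt{2} \sqrt{3 + 3 \left(-7\right)} = -344 + \sqrt{2} \sqrt{3 - 21} = -344 + \sqrt{2} \sqrt{-18} = -344 + \sqrt{2} \cdot 3 i \sqrt{2} = -344 + 6 i$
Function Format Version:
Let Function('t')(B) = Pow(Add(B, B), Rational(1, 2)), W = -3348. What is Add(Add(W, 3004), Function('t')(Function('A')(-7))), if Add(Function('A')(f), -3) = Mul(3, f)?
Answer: Add(-344, Mul(6, I)) ≈ Add(-344.00, Mul(6.0000, I))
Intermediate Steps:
Function('A')(f) = Add(3, Mul(3, f))
Function('t')(B) = Mul(Pow(2, Rational(1, 2)), Pow(B, Rational(1, 2))) (Function('t')(B) = Pow(Mul(2, B), Rational(1, 2)) = Mul(Pow(2, Rational(1, 2)), Pow(B, Rational(1, 2))))
Add(Add(W, 3004), Function('t')(Function('A')(-7))) = Add(Add(-3348, 3004), Mul(Pow(2, Rational(1, 2)), Pow(Add(3, Mul(3, -7)), Rational(1, 2)))) = Add(-344, Mul(Pow(2, Rational(1, 2)), Pow(Add(3, -21), Rational(1, 2)))) = Add(-344, Mul(Pow(2, Rational(1, 2)), Pow(-18, Rational(1, 2)))) = Add(-344, Mul(Pow(2, Rational(1, 2)), Mul(3, I, Pow(2, Rational(1, 2))))) = Add(-344, Mul(6, I))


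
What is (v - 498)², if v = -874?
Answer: 1882384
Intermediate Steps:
(v - 498)² = (-874 - 498)² = (-1372)² = 1882384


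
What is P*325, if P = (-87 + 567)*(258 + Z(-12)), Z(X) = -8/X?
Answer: 40352000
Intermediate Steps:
P = 124160 (P = (-87 + 567)*(258 - 8/(-12)) = 480*(258 - 8*(-1/12)) = 480*(258 + ⅔) = 480*(776/3) = 124160)
P*325 = 124160*325 = 40352000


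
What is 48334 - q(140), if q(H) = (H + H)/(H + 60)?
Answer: 241663/5 ≈ 48333.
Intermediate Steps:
q(H) = 2*H/(60 + H) (q(H) = (2*H)/(60 + H) = 2*H/(60 + H))
48334 - q(140) = 48334 - 2*140/(60 + 140) = 48334 - 2*140/200 = 48334 - 1*7/5 = 48334 - 7/5 = 241663/5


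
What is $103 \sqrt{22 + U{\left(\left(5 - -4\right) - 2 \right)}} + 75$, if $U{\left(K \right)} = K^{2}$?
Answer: $75 + 103 \sqrt{71} \approx 942.89$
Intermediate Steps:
$103 \sqrt{22 + U{\left(\left(5 - -4\right) - 2 \right)}} + 75 = 103 \sqrt{22 + \left(\left(5 - -4\right) - 2\right)^{2}} + 75 = 103 \sqrt{22 + \left(\left(5 + 4\right) - 2\right)^{2}} + 75 = 103 \sqrt{22 + \left(9 - 2\right)^{2}} + 75 = 103 \sqrt{22 + 7^{2}} + 75 = 103 \sqrt{22 + 49} + 75 = 103 \sqrt{71} + 75 = 75 + 103 \sqrt{71}$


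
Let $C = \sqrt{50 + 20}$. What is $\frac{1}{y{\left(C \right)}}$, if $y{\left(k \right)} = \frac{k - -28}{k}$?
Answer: $- \frac{5}{51} + \frac{2 \sqrt{70}}{51} \approx 0.23006$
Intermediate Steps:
$C = \sqrt{70} \approx 8.3666$
$y{\left(k \right)} = \frac{28 + k}{k}$ ($y{\left(k \right)} = \frac{k + 28}{k} = \frac{28 + k}{k}$)
$\frac{1}{y{\left(C \right)}} = \frac{1}{\frac{1}{\sqrt{70}} \left(28 + \sqrt{70}\right)} = \frac{1}{\frac{\sqrt{70}}{70} \left(28 + \sqrt{70}\right)} = \frac{1}{\frac{1}{70} \sqrt{70} \left(28 + \sqrt{70}\right)} = \frac{\sqrt{70}}{28 + \sqrt{70}}$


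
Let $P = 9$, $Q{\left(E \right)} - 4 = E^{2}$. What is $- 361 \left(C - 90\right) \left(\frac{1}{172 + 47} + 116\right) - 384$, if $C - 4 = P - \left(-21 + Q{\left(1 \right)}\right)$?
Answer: $\frac{559359409}{219} \approx 2.5542 \cdot 10^{6}$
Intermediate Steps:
$Q{\left(E \right)} = 4 + E^{2}$
$C = 29$ ($C = 4 + \left(9 + \left(21 - \left(4 + 1^{2}\right)\right)\right) = 4 + \left(9 + \left(21 - \left(4 + 1\right)\right)\right) = 4 + \left(9 + \left(21 - 5\right)\right) = 4 + \left(9 + 16\right) = 4 + 25 = 29$)
$- 361 \left(C - 90\right) \left(\frac{1}{172 + 47} + 116\right) - 384 = - 361 \left(29 - 90\right) \left(\frac{1}{172 + 47} + 116\right) - 384 = - 361 \left(- 61 \left(\frac{1}{219} + 116\right)\right) - 384 = - 361 \left(\left(-61\right) \frac{25405}{219}\right) - 384 = \left(-361\right) \left(- \frac{1549705}{219}\right) - 384 = \frac{559443505}{219} - 384 = \frac{559359409}{219}$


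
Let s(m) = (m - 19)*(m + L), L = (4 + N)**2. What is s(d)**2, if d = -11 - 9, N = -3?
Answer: 549081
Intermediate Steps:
d = -20
L = 1 (L = (4 - 3)**2 = 1**2 = 1)
s(m) = (1 + m)*(-19 + m) (s(m) = (m - 19)*(m + 1) = (-19 + m)*(1 + m) = (1 + m)*(-19 + m))
s(d)**2 = (-19 + (-20)**2 - 18*(-20))**2 = (-19 + 400 + 360)**2 = 741**2 = 549081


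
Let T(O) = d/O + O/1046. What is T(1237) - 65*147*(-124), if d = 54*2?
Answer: 1533042610777/1293902 ≈ 1.1848e+6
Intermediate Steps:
d = 108
T(O) = 108/O + O/1046
T(1237) - 65*147*(-124) = (108/1237 + (1/1046)*1237) - 65*147*(-124) = (108*(1/1237) + 1237/1046) - 9555*(-124) = (108/1237 + 1237/1046) + 1184820 = 1643137/1293902 + 1184820 = 1533042610777/1293902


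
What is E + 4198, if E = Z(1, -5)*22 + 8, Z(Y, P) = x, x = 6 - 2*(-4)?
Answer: 4514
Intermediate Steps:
x = 14 (x = 6 + 8 = 14)
Z(Y, P) = 14
E = 316 (E = 14*22 + 8 = 308 + 8 = 316)
E + 4198 = 316 + 4198 = 4514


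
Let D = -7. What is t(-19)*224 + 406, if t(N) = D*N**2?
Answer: -565642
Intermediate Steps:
t(N) = -7*N**2
t(-19)*224 + 406 = -7*(-19)**2*224 + 406 = -7*361*224 + 406 = -2527*224 + 406 = -566048 + 406 = -565642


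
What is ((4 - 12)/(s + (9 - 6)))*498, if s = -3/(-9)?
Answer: -5976/5 ≈ -1195.2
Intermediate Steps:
s = ⅓ (s = -3*(-⅑) = ⅓ ≈ 0.33333)
((4 - 12)/(s + (9 - 6)))*498 = ((4 - 12)/(⅓ + (9 - 6)))*498 = -8/(⅓ + 3)*498 = -8/10/3*498 = -8*3/10*498 = -12/5*498 = -5976/5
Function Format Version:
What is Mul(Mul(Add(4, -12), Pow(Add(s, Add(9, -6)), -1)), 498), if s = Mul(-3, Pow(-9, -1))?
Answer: Rational(-5976, 5) ≈ -1195.2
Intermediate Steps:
s = Rational(1, 3) (s = Mul(-3, Rational(-1, 9)) = Rational(1, 3) ≈ 0.33333)
Mul(Mul(Add(4, -12), Pow(Add(s, Add(9, -6)), -1)), 498) = Mul(Mul(Add(4, -12), Pow(Add(Rational(1, 3), Add(9, -6)), -1)), 498) = Mul(Mul(-8, Pow(Add(Rational(1, 3), 3), -1)), 498) = Mul(Mul(-8, Pow(Rational(10, 3), -1)), 498) = Mul(Mul(-8, Rational(3, 10)), 498) = Mul(Rational(-12, 5), 498) = Rational(-5976, 5)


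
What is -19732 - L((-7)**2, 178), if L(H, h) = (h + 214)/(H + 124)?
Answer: -3414028/173 ≈ -19734.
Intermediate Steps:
L(H, h) = (214 + h)/(124 + H)
-19732 - L((-7)**2, 178) = -19732 - (214 + 178)/(124 + (-7)**2) = -19732 - 392/(124 + 49) = -19732 - 392/173 = -3414028/173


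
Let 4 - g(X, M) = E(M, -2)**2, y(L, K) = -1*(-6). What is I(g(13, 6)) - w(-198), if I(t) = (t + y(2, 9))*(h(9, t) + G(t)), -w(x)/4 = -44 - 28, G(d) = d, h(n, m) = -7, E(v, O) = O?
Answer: -330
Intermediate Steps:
y(L, K) = 6
g(X, M) = 0 (g(X, M) = 4 - 1*(-2)**2 = 4 - 1*4 = 4 - 4 = 0)
w(x) = 288 (w(x) = -4*(-44 - 28) = -4*(-72) = 288)
I(t) = (-7 + t)*(6 + t) (I(t) = (t + 6)*(-7 + t) = (6 + t)*(-7 + t) = (-7 + t)*(6 + t))
I(g(13, 6)) - w(-198) = (-42 + 0**2 - 1*0) - 1*288 = (-42 + 0 + 0) - 288 = -42 - 288 = -330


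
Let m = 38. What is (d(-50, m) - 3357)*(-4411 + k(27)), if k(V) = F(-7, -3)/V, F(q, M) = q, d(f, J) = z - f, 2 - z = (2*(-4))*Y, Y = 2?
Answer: 391733056/27 ≈ 1.4509e+7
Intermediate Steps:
z = 18 (z = 2 - 2*(-4)*2 = 2 - (-8)*2 = 2 - 1*(-16) = 2 + 16 = 18)
d(f, J) = 18 - f
k(V) = -7/V
(d(-50, m) - 3357)*(-4411 + k(27)) = ((18 - 1*(-50)) - 3357)*(-4411 - 7/27) = ((18 + 50) - 3357)*(-4411 - 7*1/27) = (68 - 3357)*(-4411 - 7/27) = -3289*(-119104/27) = 391733056/27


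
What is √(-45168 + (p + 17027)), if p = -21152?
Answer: 3*I*√5477 ≈ 222.02*I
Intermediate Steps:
√(-45168 + (p + 17027)) = √(-45168 + (-21152 + 17027)) = √(-45168 - 4125) = √(-49293) = 3*I*√5477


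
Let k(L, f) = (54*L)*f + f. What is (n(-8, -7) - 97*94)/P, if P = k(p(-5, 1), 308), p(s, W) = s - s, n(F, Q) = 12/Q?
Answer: -31919/1078 ≈ -29.609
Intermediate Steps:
p(s, W) = 0
k(L, f) = f + 54*L*f (k(L, f) = 54*L*f + f = f + 54*L*f)
P = 308 (P = 308*(1 + 54*0) = 308*(1 + 0) = 308*1 = 308)
(n(-8, -7) - 97*94)/P = (12/(-7) - 97*94)/308 = (12*(-1/7) - 9118)*(1/308) = (-12/7 - 9118)*(1/308) = -63838/7*1/308 = -31919/1078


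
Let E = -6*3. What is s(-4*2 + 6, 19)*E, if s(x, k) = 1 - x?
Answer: -54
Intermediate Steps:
E = -18
s(-4*2 + 6, 19)*E = (1 - (-4*2 + 6))*(-18) = (1 - (-8 + 6))*(-18) = (1 - 1*(-2))*(-18) = (1 + 2)*(-18) = 3*(-18) = -54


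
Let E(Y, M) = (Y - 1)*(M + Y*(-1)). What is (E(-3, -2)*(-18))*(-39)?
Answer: -2808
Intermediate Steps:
E(Y, M) = (-1 + Y)*(M - Y)
(E(-3, -2)*(-18))*(-39) = ((-3 - 1*(-2) - 1*(-3)² - 2*(-3))*(-18))*(-39) = ((-3 + 2 - 1*9 + 6)*(-18))*(-39) = ((-3 + 2 - 9 + 6)*(-18))*(-39) = -4*(-18)*(-39) = 72*(-39) = -2808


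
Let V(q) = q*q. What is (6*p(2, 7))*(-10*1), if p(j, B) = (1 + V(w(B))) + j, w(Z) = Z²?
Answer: -144240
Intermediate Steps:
V(q) = q²
p(j, B) = 1 + j + B⁴ (p(j, B) = (1 + (B²)²) + j = (1 + B⁴) + j = 1 + j + B⁴)
(6*p(2, 7))*(-10*1) = (6*(1 + 2 + 7⁴))*(-10*1) = (6*(1 + 2 + 2401))*(-10) = (6*2404)*(-10) = 14424*(-10) = -144240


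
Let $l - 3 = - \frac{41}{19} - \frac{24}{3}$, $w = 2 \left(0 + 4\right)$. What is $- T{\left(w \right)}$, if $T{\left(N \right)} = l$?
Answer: $\frac{136}{19} \approx 7.1579$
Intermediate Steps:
$w = 8$ ($w = 2 \cdot 4 = 8$)
$l = - \frac{136}{19}$ ($l = 3 - \left(8 + \frac{41}{19}\right) = 3 - \frac{193}{19} = - \frac{136}{19} \approx -7.1579$)
$T{\left(N \right)} = - \frac{136}{19}$
$- T{\left(w \right)} = \left(-1\right) \left(- \frac{136}{19}\right) = \frac{136}{19}$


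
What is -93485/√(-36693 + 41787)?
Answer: -93485*√566/1698 ≈ -1309.8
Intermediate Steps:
-93485/√(-36693 + 41787) = -93485*√566/1698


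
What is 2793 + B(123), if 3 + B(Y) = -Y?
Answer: 2667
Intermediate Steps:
B(Y) = -3 - Y
2793 + B(123) = 2793 + (-3 - 1*123) = 2793 + (-3 - 123) = 2793 - 126 = 2667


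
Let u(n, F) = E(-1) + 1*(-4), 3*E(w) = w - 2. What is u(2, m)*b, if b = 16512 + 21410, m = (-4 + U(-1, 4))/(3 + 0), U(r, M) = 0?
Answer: -189610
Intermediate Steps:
E(w) = -⅔ + w/3 (E(w) = (w - 2)/3 = (-2 + w)/3 = -⅔ + w/3)
m = -4/3 (m = (-4 + 0)/(3 + 0) = -4/3 ≈ -1.3333)
u(n, F) = -5 (u(n, F) = (-⅔ + (⅓)*(-1)) + 1*(-4) = (-⅔ - ⅓) - 4 = -1 - 4 = -5)
b = 37922
u(2, m)*b = -5*37922 = -189610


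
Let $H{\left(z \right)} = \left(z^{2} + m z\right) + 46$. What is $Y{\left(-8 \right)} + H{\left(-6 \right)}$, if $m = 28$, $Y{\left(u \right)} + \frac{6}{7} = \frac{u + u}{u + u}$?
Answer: $- \frac{601}{7} \approx -85.857$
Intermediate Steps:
$Y{\left(u \right)} = \frac{1}{7}$ ($Y{\left(u \right)} = - \frac{6}{7} + \frac{u + u}{u + u} = - \frac{6}{7} + \frac{2 u}{2 u} = - \frac{6}{7} + 2 u \frac{1}{2 u} = - \frac{6}{7} + 1 = \frac{1}{7}$)
$H{\left(z \right)} = 46 + z^{2} + 28 z$ ($H{\left(z \right)} = \left(z^{2} + 28 z\right) + 46 = 46 + z^{2} + 28 z$)
$Y{\left(-8 \right)} + H{\left(-6 \right)} = \frac{1}{7} + \left(46 + \left(-6\right)^{2} + 28 \left(-6\right)\right) = \frac{1}{7} + \left(46 + 36 - 168\right) = \frac{1}{7} - 86 = - \frac{601}{7}$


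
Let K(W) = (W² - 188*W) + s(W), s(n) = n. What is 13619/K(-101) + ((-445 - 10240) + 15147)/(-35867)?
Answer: 358682017/1043299296 ≈ 0.34380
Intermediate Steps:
K(W) = W² - 187*W (K(W) = (W² - 188*W) + W = W² - 187*W)
13619/K(-101) + ((-445 - 10240) + 15147)/(-35867) = 13619/((-101*(-187 - 101))) + ((-445 - 10240) + 15147)/(-35867) = 13619/((-101*(-288))) + (-10685 + 15147)*(-1/35867) = 13619/29088 + 4462*(-1/35867) = 13619*(1/29088) - 4462/35867 = 13619/29088 - 4462/35867 = 358682017/1043299296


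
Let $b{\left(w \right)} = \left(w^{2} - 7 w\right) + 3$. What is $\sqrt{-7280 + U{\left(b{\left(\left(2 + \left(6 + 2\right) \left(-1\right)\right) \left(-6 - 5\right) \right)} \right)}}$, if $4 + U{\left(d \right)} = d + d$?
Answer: $\sqrt{510} \approx 22.583$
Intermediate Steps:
$b{\left(w \right)} = 3 + w^{2} - 7 w$
$U{\left(d \right)} = -4 + 2 d$ ($U{\left(d \right)} = -4 + \left(d + d\right) = -4 + 2 d$)
$\sqrt{-7280 + U{\left(b{\left(\left(2 + \left(6 + 2\right) \left(-1\right)\right) \left(-6 - 5\right) \right)} \right)}} = \sqrt{-7280 - \left(4 - 2 \left(3 + \left(\left(2 + \left(6 + 2\right) \left(-1\right)\right) \left(-6 - 5\right)\right)^{2} - 7 \left(2 + \left(6 + 2\right) \left(-1\right)\right) \left(-6 - 5\right)\right)\right)} = \sqrt{-7280 - \left(4 - 2 \left(3 + \left(\left(2 + 8 \left(-1\right)\right) \left(-11\right)\right)^{2} - 7 \left(2 + 8 \left(-1\right)\right) \left(-11\right)\right)\right)} = \sqrt{-7280 - \left(4 - 2 \left(3 + \left(\left(2 - 8\right) \left(-11\right)\right)^{2} - 7 \left(2 - 8\right) \left(-11\right)\right)\right)} = \sqrt{-7280 - \left(4 - 2 \left(3 + \left(\left(-6\right) \left(-11\right)\right)^{2} - 7 \left(\left(-6\right) \left(-11\right)\right)\right)\right)} = \sqrt{-7280 - \left(4 - 2 \left(3 + 66^{2} - 462\right)\right)} = \sqrt{-7280 - \left(4 - 2 \left(3 + 4356 - 462\right)\right)} = \sqrt{-7280 + \left(-4 + 2 \cdot 3897\right)} = \sqrt{-7280 + \left(-4 + 7794\right)} = \sqrt{-7280 + 7790} = \sqrt{510}$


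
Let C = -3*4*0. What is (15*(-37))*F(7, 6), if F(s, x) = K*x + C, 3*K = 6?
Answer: -6660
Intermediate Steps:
K = 2 (K = (⅓)*6 = 2)
C = 0 (C = -12*0 = 0)
F(s, x) = 2*x (F(s, x) = 2*x + 0 = 2*x)
(15*(-37))*F(7, 6) = (15*(-37))*(2*6) = -555*12 = -6660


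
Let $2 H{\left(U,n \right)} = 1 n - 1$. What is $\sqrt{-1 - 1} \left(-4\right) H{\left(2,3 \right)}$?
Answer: $- 4 i \sqrt{2} \approx - 5.6569 i$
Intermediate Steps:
$H{\left(U,n \right)} = - \frac{1}{2} + \frac{n}{2}$ ($H{\left(U,n \right)} = \frac{1 n - 1}{2} = \frac{n - 1}{2} = \frac{-1 + n}{2} = - \frac{1}{2} + \frac{n}{2}$)
$\sqrt{-1 - 1} \left(-4\right) H{\left(2,3 \right)} = \sqrt{-1 - 1} \left(-4\right) \left(- \frac{1}{2} + \frac{1}{2} \cdot 3\right) = \sqrt{-2} \left(-4\right) \left(- \frac{1}{2} + \frac{3}{2}\right) = i \sqrt{2} \left(-4\right) 1 = - 4 i \sqrt{2} \cdot 1 = - 4 i \sqrt{2}$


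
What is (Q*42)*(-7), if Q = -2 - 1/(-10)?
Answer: 2793/5 ≈ 558.60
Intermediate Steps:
Q = -19/10 (Q = -2 - 1*(-⅒) = -2 + ⅒ = -19/10 ≈ -1.9000)
(Q*42)*(-7) = -19/10*42*(-7) = -399/5*(-7) = 2793/5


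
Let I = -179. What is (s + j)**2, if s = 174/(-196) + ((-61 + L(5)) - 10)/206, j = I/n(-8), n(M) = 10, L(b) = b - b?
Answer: 932408465769/2547220900 ≈ 366.05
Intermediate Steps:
L(b) = 0
j = -179/10 ≈ -17.900
s = -6220/5047 (s = 174/(-196) + ((-61 + 0) - 10)/206 = 174*(-1/196) + (-61 - 10)*(1/206) = -87/98 - 71*1/206 = -87/98 - 71/206 = -6220/5047 ≈ -1.2324)
(s + j)**2 = (-6220/5047 - 179/10)**2 = (-965613/50470)**2 = 932408465769/2547220900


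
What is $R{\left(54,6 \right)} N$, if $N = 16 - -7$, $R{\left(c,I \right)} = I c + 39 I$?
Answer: $12834$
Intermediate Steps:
$R{\left(c,I \right)} = 39 I + I c$
$N = 23$ ($N = 16 + 7 = 23$)
$R{\left(54,6 \right)} N = 6 \left(39 + 54\right) 23 = 6 \cdot 93 \cdot 23 = 558 \cdot 23 = 12834$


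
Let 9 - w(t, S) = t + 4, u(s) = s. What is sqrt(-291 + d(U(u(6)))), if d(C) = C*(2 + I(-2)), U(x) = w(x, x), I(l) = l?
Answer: I*sqrt(291) ≈ 17.059*I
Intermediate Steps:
w(t, S) = 5 - t (w(t, S) = 9 - (t + 4) = 9 - (4 + t) = 9 + (-4 - t) = 5 - t)
U(x) = 5 - x
d(C) = 0 (d(C) = C*(2 - 2) = C*0 = 0)
sqrt(-291 + d(U(u(6)))) = sqrt(-291 + 0) = sqrt(-291) = I*sqrt(291)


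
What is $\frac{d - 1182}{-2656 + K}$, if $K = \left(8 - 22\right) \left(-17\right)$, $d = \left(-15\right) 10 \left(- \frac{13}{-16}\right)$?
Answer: $\frac{3477}{6448} \approx 0.53924$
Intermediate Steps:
$d = - \frac{975}{8}$ ($d = - 150 \left(\left(-13\right) \left(- \frac{1}{16}\right)\right) = \left(-150\right) \frac{13}{16} = - \frac{975}{8} \approx -121.88$)
$K = 238$ ($K = \left(-14\right) \left(-17\right) = 238$)
$\frac{d - 1182}{-2656 + K} = \frac{- \frac{975}{8} - 1182}{-2656 + 238} = - \frac{10431}{8 \left(-2418\right)} = \left(- \frac{10431}{8}\right) \left(- \frac{1}{2418}\right) = \frac{3477}{6448}$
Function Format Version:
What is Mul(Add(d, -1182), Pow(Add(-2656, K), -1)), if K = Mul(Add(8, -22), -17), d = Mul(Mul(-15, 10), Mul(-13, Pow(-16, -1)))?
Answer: Rational(3477, 6448) ≈ 0.53924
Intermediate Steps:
d = Rational(-975, 8) (d = Mul(-150, Mul(-13, Rational(-1, 16))) = Mul(-150, Rational(13, 16)) = Rational(-975, 8) ≈ -121.88)
K = 238 (K = Mul(-14, -17) = 238)
Mul(Add(d, -1182), Pow(Add(-2656, K), -1)) = Mul(Add(Rational(-975, 8), -1182), Pow(Add(-2656, 238), -1)) = Mul(Rational(-10431, 8), Pow(-2418, -1)) = Mul(Rational(-10431, 8), Rational(-1, 2418)) = Rational(3477, 6448)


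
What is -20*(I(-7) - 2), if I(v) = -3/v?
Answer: 220/7 ≈ 31.429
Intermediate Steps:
-20*(I(-7) - 2) = -20*(-3/(-7) - 2) = -20*(-3*(-⅐) - 2) = -20*(3/7 - 2) = -20*(-11/7) = 220/7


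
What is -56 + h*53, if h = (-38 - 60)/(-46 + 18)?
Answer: 259/2 ≈ 129.50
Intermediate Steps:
h = 7/2 (h = -98/(-28) = -98*(-1/28) = 7/2 ≈ 3.5000)
-56 + h*53 = -56 + (7/2)*53 = -56 + 371/2 = 259/2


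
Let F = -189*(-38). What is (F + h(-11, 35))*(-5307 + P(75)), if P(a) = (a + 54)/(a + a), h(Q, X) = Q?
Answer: -1902516497/50 ≈ -3.8050e+7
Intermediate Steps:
P(a) = (54 + a)/(2*a) (P(a) = (54 + a)/((2*a)) = (54 + a)*(1/(2*a)) = (54 + a)/(2*a))
F = 7182
(F + h(-11, 35))*(-5307 + P(75)) = (7182 - 11)*(-5307 + (½)*(54 + 75)/75) = 7171*(-5307 + (½)*(1/75)*129) = 7171*(-5307 + 43/50) = 7171*(-265307/50) = -1902516497/50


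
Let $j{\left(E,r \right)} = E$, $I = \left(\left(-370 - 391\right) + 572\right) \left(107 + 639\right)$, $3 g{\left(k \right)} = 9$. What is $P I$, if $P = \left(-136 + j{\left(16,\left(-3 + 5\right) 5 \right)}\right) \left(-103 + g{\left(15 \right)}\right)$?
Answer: $-1691928000$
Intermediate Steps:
$g{\left(k \right)} = 3$ ($g{\left(k \right)} = \frac{1}{3} \cdot 9 = 3$)
$I = -140994$ ($I = \left(\left(-370 - 391\right) + 572\right) 746 = \left(-761 + 572\right) 746 = \left(-189\right) 746 = -140994$)
$P = 12000$ ($P = \left(-136 + 16\right) \left(-103 + 3\right) = \left(-120\right) \left(-100\right) = 12000$)
$P I = 12000 \left(-140994\right) = -1691928000$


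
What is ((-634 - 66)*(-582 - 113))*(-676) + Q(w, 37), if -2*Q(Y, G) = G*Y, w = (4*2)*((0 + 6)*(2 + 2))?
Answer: -328877552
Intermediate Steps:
w = 192 (w = 8*(6*4) = 8*24 = 192)
Q(Y, G) = -G*Y/2
((-634 - 66)*(-582 - 113))*(-676) + Q(w, 37) = ((-634 - 66)*(-582 - 113))*(-676) - 1/2*37*192 = -700*(-695)*(-676) - 3552 = 486500*(-676) - 3552 = -328874000 - 3552 = -328877552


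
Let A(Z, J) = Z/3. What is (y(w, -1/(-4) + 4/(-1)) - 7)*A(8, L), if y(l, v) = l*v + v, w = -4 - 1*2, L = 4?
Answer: 94/3 ≈ 31.333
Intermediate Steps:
A(Z, J) = Z/3 (A(Z, J) = Z*(⅓) = Z/3)
w = -6 (w = -4 - 2 = -6)
y(l, v) = v + l*v
(y(w, -1/(-4) + 4/(-1)) - 7)*A(8, L) = ((-1/(-4) + 4/(-1))*(1 - 6) - 7)*((⅓)*8) = ((-1*(-¼) + 4*(-1))*(-5) - 7)*(8/3) = ((¼ - 4)*(-5) - 7)*(8/3) = (-15/4*(-5) - 7)*(8/3) = (75/4 - 7)*(8/3) = (47/4)*(8/3) = 94/3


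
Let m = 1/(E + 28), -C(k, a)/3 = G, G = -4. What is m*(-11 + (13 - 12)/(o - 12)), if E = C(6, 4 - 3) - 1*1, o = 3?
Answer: -100/351 ≈ -0.28490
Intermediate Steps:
C(k, a) = 12 (C(k, a) = -3*(-4) = 12)
E = 11 (E = 12 - 1*1 = 12 - 1 = 11)
m = 1/39 (m = 1/(11 + 28) = 1/39 ≈ 0.025641)
m*(-11 + (13 - 12)/(o - 12)) = (-11 + (13 - 12)/(3 - 12))/39 = (-11 + 1/(-9))/39 = (-11 + 1*(-⅑))/39 = (-11 - ⅑)/39 = (1/39)*(-100/9) = -100/351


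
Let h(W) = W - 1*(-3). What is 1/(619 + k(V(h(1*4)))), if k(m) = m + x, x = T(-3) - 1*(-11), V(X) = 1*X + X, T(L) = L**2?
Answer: 1/653 ≈ 0.0015314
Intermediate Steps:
h(W) = 3 + W (h(W) = W + 3 = 3 + W)
V(X) = 2*X (V(X) = X + X = 2*X)
x = 20 (x = (-3)**2 - 1*(-11) = 9 + 11 = 20)
k(m) = 20 + m (k(m) = m + 20 = 20 + m)
1/(619 + k(V(h(1*4)))) = 1/(619 + (20 + 2*(3 + 1*4))) = 1/(619 + (20 + 2*(3 + 4))) = 1/(619 + (20 + 2*7)) = 1/(619 + (20 + 14)) = 1/(619 + 34) = 1/653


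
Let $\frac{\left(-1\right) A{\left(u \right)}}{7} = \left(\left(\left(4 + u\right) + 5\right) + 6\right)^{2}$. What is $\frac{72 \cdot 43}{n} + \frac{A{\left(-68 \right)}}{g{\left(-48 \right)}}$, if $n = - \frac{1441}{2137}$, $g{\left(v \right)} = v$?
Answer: $- \frac{289240913}{69168} \approx -4181.7$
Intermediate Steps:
$n = - \frac{1441}{2137}$ ($n = \left(-1441\right) \frac{1}{2137} = - \frac{1441}{2137} \approx -0.67431$)
$A{\left(u \right)} = - 7 \left(15 + u\right)^{2}$ ($A{\left(u \right)} = - 7 \left(\left(\left(4 + u\right) + 5\right) + 6\right)^{2} = - 7 \left(\left(9 + u\right) + 6\right)^{2} = - 7 \left(15 + u\right)^{2}$)
$\frac{72 \cdot 43}{n} + \frac{A{\left(-68 \right)}}{g{\left(-48 \right)}} = \frac{72 \cdot 43}{- \frac{1441}{2137}} + \frac{\left(-7\right) \left(15 - 68\right)^{2}}{-48} = 3096 \left(- \frac{2137}{1441}\right) + - 7 \left(-53\right)^{2} \left(- \frac{1}{48}\right) = - \frac{6616152}{1441} + \left(-7\right) 2809 \left(- \frac{1}{48}\right) = - \frac{6616152}{1441} - - \frac{19663}{48} = - \frac{6616152}{1441} + \frac{19663}{48} = - \frac{289240913}{69168}$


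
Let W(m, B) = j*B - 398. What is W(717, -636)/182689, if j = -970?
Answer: 616522/182689 ≈ 3.3747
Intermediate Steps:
W(m, B) = -398 - 970*B (W(m, B) = -970*B - 398 = -398 - 970*B)
W(717, -636)/182689 = (-398 - 970*(-636))/182689 = (-398 + 616920)*(1/182689) = 616522*(1/182689) = 616522/182689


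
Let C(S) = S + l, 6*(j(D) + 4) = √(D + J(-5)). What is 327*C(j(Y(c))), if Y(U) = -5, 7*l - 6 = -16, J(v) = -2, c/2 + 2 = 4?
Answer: -12426/7 + 109*I*√7/2 ≈ -1775.1 + 144.19*I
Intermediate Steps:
c = 4 (c = -4 + 2*4 = -4 + 8 = 4)
l = -10/7 (l = 6/7 + (⅐)*(-16) = 6/7 - 16/7 = -10/7 ≈ -1.4286)
j(D) = -4 + √(-2 + D)/6 (j(D) = -4 + √(D - 2)/6 = -4 + √(-2 + D)/6)
C(S) = -10/7 + S (C(S) = S - 10/7 = -10/7 + S)
327*C(j(Y(c))) = 327*(-10/7 + (-4 + √(-2 - 5)/6)) = 327*(-10/7 + (-4 + √(-7)/6)) = 327*(-10/7 + (-4 + (I*√7)/6)) = 327*(-10/7 + (-4 + I*√7/6)) = 327*(-38/7 + I*√7/6) = -12426/7 + 109*I*√7/2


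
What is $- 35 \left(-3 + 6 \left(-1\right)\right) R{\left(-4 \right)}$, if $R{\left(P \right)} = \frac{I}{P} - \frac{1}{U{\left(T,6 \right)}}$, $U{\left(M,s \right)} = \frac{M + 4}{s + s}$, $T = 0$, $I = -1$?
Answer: $- \frac{3465}{4} \approx -866.25$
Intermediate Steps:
$U{\left(M,s \right)} = \frac{4 + M}{2 s}$
$R{\left(P \right)} = -3 - \frac{1}{P}$ ($R{\left(P \right)} = - \frac{1}{P} - \frac{1}{\frac{1}{2} \cdot \frac{1}{6} \left(4 + 0\right)} = - \frac{1}{P} - \frac{1}{\frac{1}{2} \cdot \frac{1}{6} \cdot 4} = - \frac{1}{P} - \frac{1}{\frac{1}{3}} = - \frac{1}{P} - 3 = -3 - \frac{1}{P}$)
$- 35 \left(-3 + 6 \left(-1\right)\right) R{\left(-4 \right)} = - 35 \left(-3 + 6 \left(-1\right)\right) \left(-3 - \frac{1}{-4}\right) = - 35 \left(-3 - 6\right) \left(-3 - - \frac{1}{4}\right) = \left(-35\right) \left(-9\right) \left(-3 + \frac{1}{4}\right) = 315 \left(- \frac{11}{4}\right) = - \frac{3465}{4}$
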